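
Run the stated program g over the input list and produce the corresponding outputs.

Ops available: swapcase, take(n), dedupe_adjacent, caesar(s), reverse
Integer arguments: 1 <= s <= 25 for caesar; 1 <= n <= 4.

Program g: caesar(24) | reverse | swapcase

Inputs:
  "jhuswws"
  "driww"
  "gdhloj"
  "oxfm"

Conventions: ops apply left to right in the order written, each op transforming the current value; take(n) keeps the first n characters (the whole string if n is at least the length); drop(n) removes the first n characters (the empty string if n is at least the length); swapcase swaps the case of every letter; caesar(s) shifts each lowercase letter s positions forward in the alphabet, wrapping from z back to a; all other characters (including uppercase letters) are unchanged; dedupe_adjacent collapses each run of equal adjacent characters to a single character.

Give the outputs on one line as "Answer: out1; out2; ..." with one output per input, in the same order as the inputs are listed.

"QUUQSFH"; "UUGPB"; "HMJFBE"; "KDVM"

Execution, op by op:
  "jhuswws" -> "hfsquuq" -> "quuqsfh" -> "QUUQSFH"
  "driww" -> "bpguu" -> "uugpb" -> "UUGPB"
  "gdhloj" -> "ebfjmh" -> "hmjfbe" -> "HMJFBE"
  "oxfm" -> "mvdk" -> "kdvm" -> "KDVM"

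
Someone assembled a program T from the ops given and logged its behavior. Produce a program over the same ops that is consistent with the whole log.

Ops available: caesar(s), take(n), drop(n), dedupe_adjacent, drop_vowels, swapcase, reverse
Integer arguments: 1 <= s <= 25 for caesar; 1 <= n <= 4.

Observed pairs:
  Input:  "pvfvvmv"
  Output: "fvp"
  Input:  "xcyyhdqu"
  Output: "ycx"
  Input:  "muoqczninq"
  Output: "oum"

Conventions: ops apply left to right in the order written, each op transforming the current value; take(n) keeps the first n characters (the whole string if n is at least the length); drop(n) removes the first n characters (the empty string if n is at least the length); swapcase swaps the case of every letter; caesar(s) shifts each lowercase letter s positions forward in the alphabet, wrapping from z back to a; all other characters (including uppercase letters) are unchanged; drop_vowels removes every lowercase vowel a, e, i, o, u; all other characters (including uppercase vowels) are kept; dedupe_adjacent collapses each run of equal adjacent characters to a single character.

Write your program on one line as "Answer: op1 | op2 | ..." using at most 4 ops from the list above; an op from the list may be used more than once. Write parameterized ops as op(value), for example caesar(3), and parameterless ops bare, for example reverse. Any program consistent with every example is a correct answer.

dedupe_adjacent | take(3) | reverse

Check, running the answer program on each example:
  "pvfvvmv" -> "pvfvmv" -> "pvf" -> "fvp"
  "xcyyhdqu" -> "xcyhdqu" -> "xcy" -> "ycx"
  "muoqczninq" -> "muoqczninq" -> "muo" -> "oum"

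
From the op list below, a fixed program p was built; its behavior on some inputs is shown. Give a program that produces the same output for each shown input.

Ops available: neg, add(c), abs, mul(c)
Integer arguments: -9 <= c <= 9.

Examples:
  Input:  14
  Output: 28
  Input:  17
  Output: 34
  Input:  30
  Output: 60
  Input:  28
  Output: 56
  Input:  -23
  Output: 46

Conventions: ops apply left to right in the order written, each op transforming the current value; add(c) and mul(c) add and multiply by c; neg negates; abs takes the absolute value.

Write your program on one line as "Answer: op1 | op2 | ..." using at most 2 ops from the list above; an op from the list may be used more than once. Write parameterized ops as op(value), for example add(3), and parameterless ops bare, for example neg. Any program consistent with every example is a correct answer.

mul(-2) | abs

Check, running the answer program on each example:
  14 -> -28 -> 28
  17 -> -34 -> 34
  30 -> -60 -> 60
  28 -> -56 -> 56
  -23 -> 46 -> 46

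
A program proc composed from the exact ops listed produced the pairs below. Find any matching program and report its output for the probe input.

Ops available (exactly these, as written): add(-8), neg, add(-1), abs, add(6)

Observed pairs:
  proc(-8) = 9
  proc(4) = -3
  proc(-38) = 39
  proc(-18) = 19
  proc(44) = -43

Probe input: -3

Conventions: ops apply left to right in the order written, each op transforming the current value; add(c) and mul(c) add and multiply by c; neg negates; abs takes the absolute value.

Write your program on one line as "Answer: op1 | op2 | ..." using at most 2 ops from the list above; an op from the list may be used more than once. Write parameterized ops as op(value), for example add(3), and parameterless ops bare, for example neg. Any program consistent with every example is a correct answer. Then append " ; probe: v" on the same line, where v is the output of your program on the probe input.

add(-1) | neg ; probe: 4

Check, running the answer program on each example:
  -8 -> -9 -> 9
  4 -> 3 -> -3
  -38 -> -39 -> 39
  -18 -> -19 -> 19
  44 -> 43 -> -43
  probe: -3 -> -4 -> 4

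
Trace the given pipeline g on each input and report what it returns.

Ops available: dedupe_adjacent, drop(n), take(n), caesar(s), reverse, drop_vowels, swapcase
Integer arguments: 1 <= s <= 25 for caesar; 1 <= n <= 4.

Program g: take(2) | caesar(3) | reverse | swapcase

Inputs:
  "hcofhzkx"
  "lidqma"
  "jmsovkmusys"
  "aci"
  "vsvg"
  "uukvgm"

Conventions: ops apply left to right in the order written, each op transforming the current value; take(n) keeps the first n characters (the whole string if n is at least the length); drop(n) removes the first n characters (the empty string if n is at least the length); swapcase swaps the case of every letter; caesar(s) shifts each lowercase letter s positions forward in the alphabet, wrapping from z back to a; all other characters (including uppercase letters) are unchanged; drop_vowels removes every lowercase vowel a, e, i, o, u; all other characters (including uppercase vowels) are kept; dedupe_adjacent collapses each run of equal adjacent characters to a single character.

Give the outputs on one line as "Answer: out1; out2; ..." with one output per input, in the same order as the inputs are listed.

"FK"; "LO"; "PM"; "FD"; "VY"; "XX"

Execution, op by op:
  "hcofhzkx" -> "hc" -> "kf" -> "fk" -> "FK"
  "lidqma" -> "li" -> "ol" -> "lo" -> "LO"
  "jmsovkmusys" -> "jm" -> "mp" -> "pm" -> "PM"
  "aci" -> "ac" -> "df" -> "fd" -> "FD"
  "vsvg" -> "vs" -> "yv" -> "vy" -> "VY"
  "uukvgm" -> "uu" -> "xx" -> "xx" -> "XX"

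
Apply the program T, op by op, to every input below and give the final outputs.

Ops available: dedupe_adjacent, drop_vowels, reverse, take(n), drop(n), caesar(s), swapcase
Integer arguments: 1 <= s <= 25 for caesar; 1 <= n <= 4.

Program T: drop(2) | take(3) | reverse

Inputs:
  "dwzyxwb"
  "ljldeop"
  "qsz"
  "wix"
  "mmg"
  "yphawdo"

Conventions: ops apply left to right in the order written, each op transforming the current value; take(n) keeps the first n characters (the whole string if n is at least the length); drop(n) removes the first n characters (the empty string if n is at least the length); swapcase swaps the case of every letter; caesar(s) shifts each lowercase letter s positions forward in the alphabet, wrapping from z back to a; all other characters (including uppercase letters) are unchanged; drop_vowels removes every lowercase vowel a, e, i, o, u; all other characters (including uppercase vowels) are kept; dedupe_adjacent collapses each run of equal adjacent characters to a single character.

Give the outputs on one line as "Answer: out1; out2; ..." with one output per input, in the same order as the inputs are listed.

Execution, op by op:
  "dwzyxwb" -> "zyxwb" -> "zyx" -> "xyz"
  "ljldeop" -> "ldeop" -> "lde" -> "edl"
  "qsz" -> "z" -> "z" -> "z"
  "wix" -> "x" -> "x" -> "x"
  "mmg" -> "g" -> "g" -> "g"
  "yphawdo" -> "hawdo" -> "haw" -> "wah"

"xyz"; "edl"; "z"; "x"; "g"; "wah"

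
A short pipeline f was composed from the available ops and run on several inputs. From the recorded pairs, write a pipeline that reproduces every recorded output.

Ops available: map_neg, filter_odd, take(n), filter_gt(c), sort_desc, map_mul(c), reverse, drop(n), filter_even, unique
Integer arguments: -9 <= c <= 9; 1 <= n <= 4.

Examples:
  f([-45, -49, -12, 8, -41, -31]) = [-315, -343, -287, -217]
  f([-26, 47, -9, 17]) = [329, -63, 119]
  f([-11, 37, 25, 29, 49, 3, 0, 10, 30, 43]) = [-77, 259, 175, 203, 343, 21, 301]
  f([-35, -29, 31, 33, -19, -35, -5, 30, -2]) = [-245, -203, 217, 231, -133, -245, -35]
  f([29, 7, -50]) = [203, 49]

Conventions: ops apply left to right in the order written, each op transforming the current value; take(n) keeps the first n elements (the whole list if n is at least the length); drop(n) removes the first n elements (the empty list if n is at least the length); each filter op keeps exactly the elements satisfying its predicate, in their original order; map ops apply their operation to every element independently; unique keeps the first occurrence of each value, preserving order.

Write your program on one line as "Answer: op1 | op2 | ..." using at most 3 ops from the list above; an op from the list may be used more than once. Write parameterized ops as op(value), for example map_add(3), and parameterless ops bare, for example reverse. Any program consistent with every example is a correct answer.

map_neg | filter_odd | map_mul(-7)

Check, running the answer program on each example:
  [-45, -49, -12, 8, -41, -31] -> [45, 49, 12, -8, 41, 31] -> [45, 49, 41, 31] -> [-315, -343, -287, -217]
  [-26, 47, -9, 17] -> [26, -47, 9, -17] -> [-47, 9, -17] -> [329, -63, 119]
  [-11, 37, 25, 29, 49, 3, 0, 10, 30, 43] -> [11, -37, -25, -29, -49, -3, 0, -10, -30, -43] -> [11, -37, -25, -29, -49, -3, -43] -> [-77, 259, 175, 203, 343, 21, 301]
  [-35, -29, 31, 33, -19, -35, -5, 30, -2] -> [35, 29, -31, -33, 19, 35, 5, -30, 2] -> [35, 29, -31, -33, 19, 35, 5] -> [-245, -203, 217, 231, -133, -245, -35]
  [29, 7, -50] -> [-29, -7, 50] -> [-29, -7] -> [203, 49]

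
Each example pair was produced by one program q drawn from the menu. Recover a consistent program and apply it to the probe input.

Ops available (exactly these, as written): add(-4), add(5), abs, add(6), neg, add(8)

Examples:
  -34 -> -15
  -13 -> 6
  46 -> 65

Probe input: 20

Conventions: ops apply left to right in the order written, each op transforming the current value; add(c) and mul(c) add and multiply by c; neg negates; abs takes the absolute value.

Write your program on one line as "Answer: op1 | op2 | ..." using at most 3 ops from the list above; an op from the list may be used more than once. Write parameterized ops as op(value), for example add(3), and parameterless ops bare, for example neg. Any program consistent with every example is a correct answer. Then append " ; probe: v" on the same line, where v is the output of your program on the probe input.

add(6) | add(5) | add(8) ; probe: 39

Check, running the answer program on each example:
  -34 -> -28 -> -23 -> -15
  -13 -> -7 -> -2 -> 6
  46 -> 52 -> 57 -> 65
  probe: 20 -> 26 -> 31 -> 39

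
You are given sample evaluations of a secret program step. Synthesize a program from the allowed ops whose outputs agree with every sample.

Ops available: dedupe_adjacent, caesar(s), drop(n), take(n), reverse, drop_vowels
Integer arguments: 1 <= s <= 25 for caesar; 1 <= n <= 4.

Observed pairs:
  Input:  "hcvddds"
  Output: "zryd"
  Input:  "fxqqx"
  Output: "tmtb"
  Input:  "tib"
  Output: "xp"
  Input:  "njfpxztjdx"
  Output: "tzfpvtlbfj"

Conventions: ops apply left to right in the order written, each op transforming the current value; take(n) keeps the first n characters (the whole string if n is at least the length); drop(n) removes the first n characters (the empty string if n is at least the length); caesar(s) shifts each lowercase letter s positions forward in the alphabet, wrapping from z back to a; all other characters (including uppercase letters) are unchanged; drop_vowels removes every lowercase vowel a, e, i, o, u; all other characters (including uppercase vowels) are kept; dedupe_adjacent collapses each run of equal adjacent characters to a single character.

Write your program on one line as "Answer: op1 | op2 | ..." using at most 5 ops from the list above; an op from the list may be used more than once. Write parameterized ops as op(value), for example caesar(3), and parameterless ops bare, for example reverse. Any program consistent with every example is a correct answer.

caesar(1) | caesar(21) | drop_vowels | dedupe_adjacent | reverse

Check, running the answer program on each example:
  "hcvddds" -> "idweeet" -> "dyrzzzo" -> "dyrzzz" -> "dyrz" -> "zryd"
  "fxqqx" -> "gyrry" -> "btmmt" -> "btmmt" -> "btmt" -> "tmtb"
  "tib" -> "ujc" -> "pex" -> "px" -> "px" -> "xp"
  "njfpxztjdx" -> "okgqyaukey" -> "jfbltvpfzt" -> "jfbltvpfzt" -> "jfbltvpfzt" -> "tzfpvtlbfj"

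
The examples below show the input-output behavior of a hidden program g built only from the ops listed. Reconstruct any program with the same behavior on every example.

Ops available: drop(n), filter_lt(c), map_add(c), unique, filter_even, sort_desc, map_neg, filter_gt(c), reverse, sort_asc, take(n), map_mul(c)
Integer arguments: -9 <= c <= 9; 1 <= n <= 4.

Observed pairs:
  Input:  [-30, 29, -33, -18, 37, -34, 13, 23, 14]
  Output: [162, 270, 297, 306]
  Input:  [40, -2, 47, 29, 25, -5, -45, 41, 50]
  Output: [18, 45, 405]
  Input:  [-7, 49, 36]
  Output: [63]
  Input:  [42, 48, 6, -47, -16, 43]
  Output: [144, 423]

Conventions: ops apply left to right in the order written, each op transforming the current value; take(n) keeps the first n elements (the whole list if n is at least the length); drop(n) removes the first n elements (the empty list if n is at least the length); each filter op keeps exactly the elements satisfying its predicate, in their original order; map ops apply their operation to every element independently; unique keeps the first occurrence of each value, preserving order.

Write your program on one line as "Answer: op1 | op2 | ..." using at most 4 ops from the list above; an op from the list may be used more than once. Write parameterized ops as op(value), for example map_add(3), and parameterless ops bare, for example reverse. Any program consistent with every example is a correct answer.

filter_lt(0) | sort_desc | map_mul(-9)

Check, running the answer program on each example:
  [-30, 29, -33, -18, 37, -34, 13, 23, 14] -> [-30, -33, -18, -34] -> [-18, -30, -33, -34] -> [162, 270, 297, 306]
  [40, -2, 47, 29, 25, -5, -45, 41, 50] -> [-2, -5, -45] -> [-2, -5, -45] -> [18, 45, 405]
  [-7, 49, 36] -> [-7] -> [-7] -> [63]
  [42, 48, 6, -47, -16, 43] -> [-47, -16] -> [-16, -47] -> [144, 423]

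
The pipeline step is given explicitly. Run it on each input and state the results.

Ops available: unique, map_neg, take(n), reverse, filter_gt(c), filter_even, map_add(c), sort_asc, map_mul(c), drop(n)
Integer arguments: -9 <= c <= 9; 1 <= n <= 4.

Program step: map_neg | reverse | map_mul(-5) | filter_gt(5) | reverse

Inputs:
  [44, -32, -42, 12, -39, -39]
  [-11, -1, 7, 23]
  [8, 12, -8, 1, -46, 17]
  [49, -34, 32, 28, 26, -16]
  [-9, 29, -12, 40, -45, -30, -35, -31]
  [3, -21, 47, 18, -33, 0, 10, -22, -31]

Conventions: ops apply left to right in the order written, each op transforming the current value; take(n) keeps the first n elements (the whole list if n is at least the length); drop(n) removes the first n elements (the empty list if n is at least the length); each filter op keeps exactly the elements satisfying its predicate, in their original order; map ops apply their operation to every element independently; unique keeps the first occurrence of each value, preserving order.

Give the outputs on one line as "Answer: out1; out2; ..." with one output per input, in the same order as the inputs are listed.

Execution, op by op:
  [44, -32, -42, 12, -39, -39] -> [-44, 32, 42, -12, 39, 39] -> [39, 39, -12, 42, 32, -44] -> [-195, -195, 60, -210, -160, 220] -> [60, 220] -> [220, 60]
  [-11, -1, 7, 23] -> [11, 1, -7, -23] -> [-23, -7, 1, 11] -> [115, 35, -5, -55] -> [115, 35] -> [35, 115]
  [8, 12, -8, 1, -46, 17] -> [-8, -12, 8, -1, 46, -17] -> [-17, 46, -1, 8, -12, -8] -> [85, -230, 5, -40, 60, 40] -> [85, 60, 40] -> [40, 60, 85]
  [49, -34, 32, 28, 26, -16] -> [-49, 34, -32, -28, -26, 16] -> [16, -26, -28, -32, 34, -49] -> [-80, 130, 140, 160, -170, 245] -> [130, 140, 160, 245] -> [245, 160, 140, 130]
  [-9, 29, -12, 40, -45, -30, -35, -31] -> [9, -29, 12, -40, 45, 30, 35, 31] -> [31, 35, 30, 45, -40, 12, -29, 9] -> [-155, -175, -150, -225, 200, -60, 145, -45] -> [200, 145] -> [145, 200]
  [3, -21, 47, 18, -33, 0, 10, -22, -31] -> [-3, 21, -47, -18, 33, 0, -10, 22, 31] -> [31, 22, -10, 0, 33, -18, -47, 21, -3] -> [-155, -110, 50, 0, -165, 90, 235, -105, 15] -> [50, 90, 235, 15] -> [15, 235, 90, 50]

[220, 60]; [35, 115]; [40, 60, 85]; [245, 160, 140, 130]; [145, 200]; [15, 235, 90, 50]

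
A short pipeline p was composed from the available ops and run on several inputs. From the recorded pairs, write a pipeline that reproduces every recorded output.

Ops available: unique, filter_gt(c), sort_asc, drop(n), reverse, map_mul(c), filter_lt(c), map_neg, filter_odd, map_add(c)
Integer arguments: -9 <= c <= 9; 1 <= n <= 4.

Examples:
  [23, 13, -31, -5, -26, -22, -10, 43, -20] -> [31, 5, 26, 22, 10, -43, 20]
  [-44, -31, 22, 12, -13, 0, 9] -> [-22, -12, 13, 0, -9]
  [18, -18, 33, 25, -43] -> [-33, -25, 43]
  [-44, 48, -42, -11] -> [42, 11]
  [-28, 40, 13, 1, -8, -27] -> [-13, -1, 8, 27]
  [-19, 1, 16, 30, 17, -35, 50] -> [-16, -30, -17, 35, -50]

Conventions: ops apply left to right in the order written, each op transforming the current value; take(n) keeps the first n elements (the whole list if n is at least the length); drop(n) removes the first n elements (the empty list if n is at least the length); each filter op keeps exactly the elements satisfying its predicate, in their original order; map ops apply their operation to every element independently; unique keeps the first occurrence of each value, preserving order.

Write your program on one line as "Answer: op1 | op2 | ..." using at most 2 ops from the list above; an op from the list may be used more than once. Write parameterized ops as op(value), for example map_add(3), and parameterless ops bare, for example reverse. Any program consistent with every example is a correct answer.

drop(2) | map_neg

Check, running the answer program on each example:
  [23, 13, -31, -5, -26, -22, -10, 43, -20] -> [-31, -5, -26, -22, -10, 43, -20] -> [31, 5, 26, 22, 10, -43, 20]
  [-44, -31, 22, 12, -13, 0, 9] -> [22, 12, -13, 0, 9] -> [-22, -12, 13, 0, -9]
  [18, -18, 33, 25, -43] -> [33, 25, -43] -> [-33, -25, 43]
  [-44, 48, -42, -11] -> [-42, -11] -> [42, 11]
  [-28, 40, 13, 1, -8, -27] -> [13, 1, -8, -27] -> [-13, -1, 8, 27]
  [-19, 1, 16, 30, 17, -35, 50] -> [16, 30, 17, -35, 50] -> [-16, -30, -17, 35, -50]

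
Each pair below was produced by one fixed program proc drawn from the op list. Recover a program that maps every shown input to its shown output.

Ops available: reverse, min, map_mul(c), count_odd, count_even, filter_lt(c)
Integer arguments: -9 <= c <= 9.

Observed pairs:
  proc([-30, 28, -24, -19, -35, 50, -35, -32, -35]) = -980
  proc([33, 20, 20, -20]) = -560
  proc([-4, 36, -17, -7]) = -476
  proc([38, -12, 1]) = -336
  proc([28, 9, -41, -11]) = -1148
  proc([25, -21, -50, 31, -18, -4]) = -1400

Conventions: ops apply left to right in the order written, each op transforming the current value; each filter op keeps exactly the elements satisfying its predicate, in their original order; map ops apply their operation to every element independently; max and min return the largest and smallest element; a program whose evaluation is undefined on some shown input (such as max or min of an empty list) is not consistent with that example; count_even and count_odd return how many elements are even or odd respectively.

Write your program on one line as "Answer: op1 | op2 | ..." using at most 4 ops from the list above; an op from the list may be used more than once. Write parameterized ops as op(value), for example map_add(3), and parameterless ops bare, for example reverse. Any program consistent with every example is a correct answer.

map_mul(-7) | map_mul(-4) | min

Check, running the answer program on each example:
  [-30, 28, -24, -19, -35, 50, -35, -32, -35] -> [210, -196, 168, 133, 245, -350, 245, 224, 245] -> [-840, 784, -672, -532, -980, 1400, -980, -896, -980] -> -980
  [33, 20, 20, -20] -> [-231, -140, -140, 140] -> [924, 560, 560, -560] -> -560
  [-4, 36, -17, -7] -> [28, -252, 119, 49] -> [-112, 1008, -476, -196] -> -476
  [38, -12, 1] -> [-266, 84, -7] -> [1064, -336, 28] -> -336
  [28, 9, -41, -11] -> [-196, -63, 287, 77] -> [784, 252, -1148, -308] -> -1148
  [25, -21, -50, 31, -18, -4] -> [-175, 147, 350, -217, 126, 28] -> [700, -588, -1400, 868, -504, -112] -> -1400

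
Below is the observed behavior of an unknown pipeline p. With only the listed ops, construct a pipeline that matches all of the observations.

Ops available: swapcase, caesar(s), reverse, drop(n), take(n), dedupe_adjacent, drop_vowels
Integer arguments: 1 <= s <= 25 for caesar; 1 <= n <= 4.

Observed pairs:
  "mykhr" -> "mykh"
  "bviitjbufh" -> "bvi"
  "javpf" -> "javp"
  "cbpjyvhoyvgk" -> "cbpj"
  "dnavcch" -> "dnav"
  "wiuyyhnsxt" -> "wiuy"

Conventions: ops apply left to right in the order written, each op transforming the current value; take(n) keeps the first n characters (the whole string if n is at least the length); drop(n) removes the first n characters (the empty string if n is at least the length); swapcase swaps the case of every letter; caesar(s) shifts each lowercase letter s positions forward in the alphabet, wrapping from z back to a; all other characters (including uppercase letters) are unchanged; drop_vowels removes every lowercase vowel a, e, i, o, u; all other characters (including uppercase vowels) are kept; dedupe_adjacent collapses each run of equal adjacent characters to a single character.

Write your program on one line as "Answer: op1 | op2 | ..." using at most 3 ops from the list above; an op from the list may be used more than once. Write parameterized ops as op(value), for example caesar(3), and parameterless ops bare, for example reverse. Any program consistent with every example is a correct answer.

take(4) | dedupe_adjacent

Check, running the answer program on each example:
  "mykhr" -> "mykh" -> "mykh"
  "bviitjbufh" -> "bvii" -> "bvi"
  "javpf" -> "javp" -> "javp"
  "cbpjyvhoyvgk" -> "cbpj" -> "cbpj"
  "dnavcch" -> "dnav" -> "dnav"
  "wiuyyhnsxt" -> "wiuy" -> "wiuy"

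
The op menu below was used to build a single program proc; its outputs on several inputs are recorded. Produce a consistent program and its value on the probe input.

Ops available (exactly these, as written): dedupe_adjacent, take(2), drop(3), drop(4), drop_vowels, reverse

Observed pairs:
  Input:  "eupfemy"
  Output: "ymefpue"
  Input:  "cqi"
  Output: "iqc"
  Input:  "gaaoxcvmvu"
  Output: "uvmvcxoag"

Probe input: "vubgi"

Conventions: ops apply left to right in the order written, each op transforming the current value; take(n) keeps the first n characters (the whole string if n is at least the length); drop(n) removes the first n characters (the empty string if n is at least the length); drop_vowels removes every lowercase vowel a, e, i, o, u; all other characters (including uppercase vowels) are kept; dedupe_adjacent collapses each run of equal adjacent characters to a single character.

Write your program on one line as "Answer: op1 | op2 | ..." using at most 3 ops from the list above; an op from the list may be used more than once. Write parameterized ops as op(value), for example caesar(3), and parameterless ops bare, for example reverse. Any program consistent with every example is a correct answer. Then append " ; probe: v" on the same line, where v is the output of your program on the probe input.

reverse | dedupe_adjacent ; probe: "igbuv"

Check, running the answer program on each example:
  "eupfemy" -> "ymefpue" -> "ymefpue"
  "cqi" -> "iqc" -> "iqc"
  "gaaoxcvmvu" -> "uvmvcxoaag" -> "uvmvcxoag"
  probe: "vubgi" -> "igbuv" -> "igbuv"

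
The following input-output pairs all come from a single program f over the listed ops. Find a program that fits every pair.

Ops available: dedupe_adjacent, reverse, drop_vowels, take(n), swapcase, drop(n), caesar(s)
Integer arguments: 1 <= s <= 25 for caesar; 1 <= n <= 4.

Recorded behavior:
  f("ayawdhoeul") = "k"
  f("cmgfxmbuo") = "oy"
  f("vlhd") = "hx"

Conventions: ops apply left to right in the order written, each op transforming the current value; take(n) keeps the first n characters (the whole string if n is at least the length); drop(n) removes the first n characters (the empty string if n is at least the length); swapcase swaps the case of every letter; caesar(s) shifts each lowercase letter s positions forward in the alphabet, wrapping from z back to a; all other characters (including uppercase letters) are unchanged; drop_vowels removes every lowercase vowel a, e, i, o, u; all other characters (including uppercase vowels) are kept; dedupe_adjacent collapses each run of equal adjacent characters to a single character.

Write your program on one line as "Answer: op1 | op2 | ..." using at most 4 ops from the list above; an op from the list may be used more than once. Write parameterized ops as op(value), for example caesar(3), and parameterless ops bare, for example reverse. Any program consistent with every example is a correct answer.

take(3) | take(2) | drop_vowels | caesar(12)

Check, running the answer program on each example:
  "ayawdhoeul" -> "aya" -> "ay" -> "y" -> "k"
  "cmgfxmbuo" -> "cmg" -> "cm" -> "cm" -> "oy"
  "vlhd" -> "vlh" -> "vl" -> "vl" -> "hx"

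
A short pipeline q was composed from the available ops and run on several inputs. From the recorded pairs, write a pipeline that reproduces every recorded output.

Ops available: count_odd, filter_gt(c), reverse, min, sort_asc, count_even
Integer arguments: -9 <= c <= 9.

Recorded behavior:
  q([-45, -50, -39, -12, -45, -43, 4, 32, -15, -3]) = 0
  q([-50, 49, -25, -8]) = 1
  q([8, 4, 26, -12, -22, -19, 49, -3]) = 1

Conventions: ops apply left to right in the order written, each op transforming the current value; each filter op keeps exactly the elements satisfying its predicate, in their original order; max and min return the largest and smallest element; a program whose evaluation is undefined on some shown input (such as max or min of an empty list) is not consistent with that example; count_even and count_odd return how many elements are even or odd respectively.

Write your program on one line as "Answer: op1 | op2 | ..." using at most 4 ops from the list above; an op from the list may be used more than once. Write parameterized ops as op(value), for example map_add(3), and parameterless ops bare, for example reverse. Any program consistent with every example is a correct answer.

sort_asc | filter_gt(2) | reverse | count_odd

Check, running the answer program on each example:
  [-45, -50, -39, -12, -45, -43, 4, 32, -15, -3] -> [-50, -45, -45, -43, -39, -15, -12, -3, 4, 32] -> [4, 32] -> [32, 4] -> 0
  [-50, 49, -25, -8] -> [-50, -25, -8, 49] -> [49] -> [49] -> 1
  [8, 4, 26, -12, -22, -19, 49, -3] -> [-22, -19, -12, -3, 4, 8, 26, 49] -> [4, 8, 26, 49] -> [49, 26, 8, 4] -> 1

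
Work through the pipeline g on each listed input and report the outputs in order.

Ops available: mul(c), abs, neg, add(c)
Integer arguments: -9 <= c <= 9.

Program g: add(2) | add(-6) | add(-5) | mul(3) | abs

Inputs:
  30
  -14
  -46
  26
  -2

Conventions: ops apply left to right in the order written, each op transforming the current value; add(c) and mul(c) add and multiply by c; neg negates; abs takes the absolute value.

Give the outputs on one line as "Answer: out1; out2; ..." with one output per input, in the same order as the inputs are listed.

63; 69; 165; 51; 33

Execution, op by op:
  30 -> 32 -> 26 -> 21 -> 63 -> 63
  -14 -> -12 -> -18 -> -23 -> -69 -> 69
  -46 -> -44 -> -50 -> -55 -> -165 -> 165
  26 -> 28 -> 22 -> 17 -> 51 -> 51
  -2 -> 0 -> -6 -> -11 -> -33 -> 33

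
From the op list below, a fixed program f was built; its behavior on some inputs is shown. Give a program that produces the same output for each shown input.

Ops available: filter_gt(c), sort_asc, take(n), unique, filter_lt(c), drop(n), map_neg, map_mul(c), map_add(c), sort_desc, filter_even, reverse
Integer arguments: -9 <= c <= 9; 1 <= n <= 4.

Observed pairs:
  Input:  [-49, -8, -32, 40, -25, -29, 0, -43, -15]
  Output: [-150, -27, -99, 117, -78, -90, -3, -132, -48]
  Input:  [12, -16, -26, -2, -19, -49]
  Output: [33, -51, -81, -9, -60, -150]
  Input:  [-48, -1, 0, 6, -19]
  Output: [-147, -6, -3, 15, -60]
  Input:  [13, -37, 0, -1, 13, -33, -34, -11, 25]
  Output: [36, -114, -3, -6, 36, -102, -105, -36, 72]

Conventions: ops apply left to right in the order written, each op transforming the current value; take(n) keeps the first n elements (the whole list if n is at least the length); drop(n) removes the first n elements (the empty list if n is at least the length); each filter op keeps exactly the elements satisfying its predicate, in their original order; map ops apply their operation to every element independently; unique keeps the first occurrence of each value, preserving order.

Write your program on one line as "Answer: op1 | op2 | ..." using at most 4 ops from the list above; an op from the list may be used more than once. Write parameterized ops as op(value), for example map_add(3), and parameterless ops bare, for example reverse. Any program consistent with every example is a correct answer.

map_add(-6) | map_neg | map_add(-5) | map_mul(-3)

Check, running the answer program on each example:
  [-49, -8, -32, 40, -25, -29, 0, -43, -15] -> [-55, -14, -38, 34, -31, -35, -6, -49, -21] -> [55, 14, 38, -34, 31, 35, 6, 49, 21] -> [50, 9, 33, -39, 26, 30, 1, 44, 16] -> [-150, -27, -99, 117, -78, -90, -3, -132, -48]
  [12, -16, -26, -2, -19, -49] -> [6, -22, -32, -8, -25, -55] -> [-6, 22, 32, 8, 25, 55] -> [-11, 17, 27, 3, 20, 50] -> [33, -51, -81, -9, -60, -150]
  [-48, -1, 0, 6, -19] -> [-54, -7, -6, 0, -25] -> [54, 7, 6, 0, 25] -> [49, 2, 1, -5, 20] -> [-147, -6, -3, 15, -60]
  [13, -37, 0, -1, 13, -33, -34, -11, 25] -> [7, -43, -6, -7, 7, -39, -40, -17, 19] -> [-7, 43, 6, 7, -7, 39, 40, 17, -19] -> [-12, 38, 1, 2, -12, 34, 35, 12, -24] -> [36, -114, -3, -6, 36, -102, -105, -36, 72]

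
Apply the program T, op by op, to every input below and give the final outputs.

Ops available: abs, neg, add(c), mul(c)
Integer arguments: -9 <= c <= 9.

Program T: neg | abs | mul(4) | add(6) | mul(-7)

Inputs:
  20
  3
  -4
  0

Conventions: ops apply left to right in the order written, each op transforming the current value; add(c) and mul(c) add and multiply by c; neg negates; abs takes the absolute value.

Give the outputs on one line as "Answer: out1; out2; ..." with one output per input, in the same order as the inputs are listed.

Execution, op by op:
  20 -> -20 -> 20 -> 80 -> 86 -> -602
  3 -> -3 -> 3 -> 12 -> 18 -> -126
  -4 -> 4 -> 4 -> 16 -> 22 -> -154
  0 -> 0 -> 0 -> 0 -> 6 -> -42

-602; -126; -154; -42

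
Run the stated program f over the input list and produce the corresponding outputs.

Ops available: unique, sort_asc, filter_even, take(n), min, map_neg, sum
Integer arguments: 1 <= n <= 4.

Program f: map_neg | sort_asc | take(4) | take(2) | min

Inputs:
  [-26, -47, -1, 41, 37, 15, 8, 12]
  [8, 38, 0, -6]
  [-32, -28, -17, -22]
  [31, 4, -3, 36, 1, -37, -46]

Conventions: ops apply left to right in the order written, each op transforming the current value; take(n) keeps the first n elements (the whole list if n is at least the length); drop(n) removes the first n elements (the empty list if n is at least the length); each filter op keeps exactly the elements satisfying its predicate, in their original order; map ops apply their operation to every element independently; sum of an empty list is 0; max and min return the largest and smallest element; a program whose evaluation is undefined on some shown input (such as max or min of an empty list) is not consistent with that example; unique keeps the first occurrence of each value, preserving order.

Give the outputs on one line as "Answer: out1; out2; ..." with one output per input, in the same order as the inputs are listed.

-41; -38; 17; -36

Execution, op by op:
  [-26, -47, -1, 41, 37, 15, 8, 12] -> [26, 47, 1, -41, -37, -15, -8, -12] -> [-41, -37, -15, -12, -8, 1, 26, 47] -> [-41, -37, -15, -12] -> [-41, -37] -> -41
  [8, 38, 0, -6] -> [-8, -38, 0, 6] -> [-38, -8, 0, 6] -> [-38, -8, 0, 6] -> [-38, -8] -> -38
  [-32, -28, -17, -22] -> [32, 28, 17, 22] -> [17, 22, 28, 32] -> [17, 22, 28, 32] -> [17, 22] -> 17
  [31, 4, -3, 36, 1, -37, -46] -> [-31, -4, 3, -36, -1, 37, 46] -> [-36, -31, -4, -1, 3, 37, 46] -> [-36, -31, -4, -1] -> [-36, -31] -> -36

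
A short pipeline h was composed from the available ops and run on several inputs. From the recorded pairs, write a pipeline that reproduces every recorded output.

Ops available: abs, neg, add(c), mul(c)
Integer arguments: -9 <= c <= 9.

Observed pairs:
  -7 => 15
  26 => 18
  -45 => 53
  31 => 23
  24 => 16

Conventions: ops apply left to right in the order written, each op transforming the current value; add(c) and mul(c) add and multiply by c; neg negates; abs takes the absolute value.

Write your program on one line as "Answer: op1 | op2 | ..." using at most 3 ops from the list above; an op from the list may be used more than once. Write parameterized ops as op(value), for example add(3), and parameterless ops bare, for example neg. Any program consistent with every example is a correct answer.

add(-8) | abs

Check, running the answer program on each example:
  -7 -> -15 -> 15
  26 -> 18 -> 18
  -45 -> -53 -> 53
  31 -> 23 -> 23
  24 -> 16 -> 16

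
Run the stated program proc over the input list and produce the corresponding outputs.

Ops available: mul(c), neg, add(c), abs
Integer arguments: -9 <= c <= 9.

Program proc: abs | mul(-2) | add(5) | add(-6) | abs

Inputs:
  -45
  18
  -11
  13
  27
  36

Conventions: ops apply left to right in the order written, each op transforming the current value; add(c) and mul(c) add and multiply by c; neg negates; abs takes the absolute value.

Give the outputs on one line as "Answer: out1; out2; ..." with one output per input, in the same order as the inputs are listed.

91; 37; 23; 27; 55; 73

Execution, op by op:
  -45 -> 45 -> -90 -> -85 -> -91 -> 91
  18 -> 18 -> -36 -> -31 -> -37 -> 37
  -11 -> 11 -> -22 -> -17 -> -23 -> 23
  13 -> 13 -> -26 -> -21 -> -27 -> 27
  27 -> 27 -> -54 -> -49 -> -55 -> 55
  36 -> 36 -> -72 -> -67 -> -73 -> 73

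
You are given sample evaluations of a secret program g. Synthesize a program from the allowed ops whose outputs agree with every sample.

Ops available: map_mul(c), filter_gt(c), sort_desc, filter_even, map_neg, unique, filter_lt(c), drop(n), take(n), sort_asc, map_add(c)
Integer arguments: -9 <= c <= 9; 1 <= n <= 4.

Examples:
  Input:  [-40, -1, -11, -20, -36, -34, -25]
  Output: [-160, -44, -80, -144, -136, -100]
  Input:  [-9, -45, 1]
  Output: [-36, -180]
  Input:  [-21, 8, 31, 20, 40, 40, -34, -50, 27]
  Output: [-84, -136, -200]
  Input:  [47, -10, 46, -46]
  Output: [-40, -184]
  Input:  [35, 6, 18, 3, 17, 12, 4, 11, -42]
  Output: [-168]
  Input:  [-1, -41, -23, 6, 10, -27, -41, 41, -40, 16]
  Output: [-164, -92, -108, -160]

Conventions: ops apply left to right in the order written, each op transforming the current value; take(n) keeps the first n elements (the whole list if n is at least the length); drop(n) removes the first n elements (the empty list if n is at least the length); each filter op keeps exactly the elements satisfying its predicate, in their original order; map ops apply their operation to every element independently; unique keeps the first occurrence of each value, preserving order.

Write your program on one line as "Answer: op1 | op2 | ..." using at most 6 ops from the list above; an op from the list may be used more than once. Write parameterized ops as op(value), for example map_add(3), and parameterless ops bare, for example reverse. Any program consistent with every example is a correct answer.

unique | map_mul(-4) | filter_gt(2) | filter_gt(8) | map_neg

Check, running the answer program on each example:
  [-40, -1, -11, -20, -36, -34, -25] -> [-40, -1, -11, -20, -36, -34, -25] -> [160, 4, 44, 80, 144, 136, 100] -> [160, 4, 44, 80, 144, 136, 100] -> [160, 44, 80, 144, 136, 100] -> [-160, -44, -80, -144, -136, -100]
  [-9, -45, 1] -> [-9, -45, 1] -> [36, 180, -4] -> [36, 180] -> [36, 180] -> [-36, -180]
  [-21, 8, 31, 20, 40, 40, -34, -50, 27] -> [-21, 8, 31, 20, 40, -34, -50, 27] -> [84, -32, -124, -80, -160, 136, 200, -108] -> [84, 136, 200] -> [84, 136, 200] -> [-84, -136, -200]
  [47, -10, 46, -46] -> [47, -10, 46, -46] -> [-188, 40, -184, 184] -> [40, 184] -> [40, 184] -> [-40, -184]
  [35, 6, 18, 3, 17, 12, 4, 11, -42] -> [35, 6, 18, 3, 17, 12, 4, 11, -42] -> [-140, -24, -72, -12, -68, -48, -16, -44, 168] -> [168] -> [168] -> [-168]
  [-1, -41, -23, 6, 10, -27, -41, 41, -40, 16] -> [-1, -41, -23, 6, 10, -27, 41, -40, 16] -> [4, 164, 92, -24, -40, 108, -164, 160, -64] -> [4, 164, 92, 108, 160] -> [164, 92, 108, 160] -> [-164, -92, -108, -160]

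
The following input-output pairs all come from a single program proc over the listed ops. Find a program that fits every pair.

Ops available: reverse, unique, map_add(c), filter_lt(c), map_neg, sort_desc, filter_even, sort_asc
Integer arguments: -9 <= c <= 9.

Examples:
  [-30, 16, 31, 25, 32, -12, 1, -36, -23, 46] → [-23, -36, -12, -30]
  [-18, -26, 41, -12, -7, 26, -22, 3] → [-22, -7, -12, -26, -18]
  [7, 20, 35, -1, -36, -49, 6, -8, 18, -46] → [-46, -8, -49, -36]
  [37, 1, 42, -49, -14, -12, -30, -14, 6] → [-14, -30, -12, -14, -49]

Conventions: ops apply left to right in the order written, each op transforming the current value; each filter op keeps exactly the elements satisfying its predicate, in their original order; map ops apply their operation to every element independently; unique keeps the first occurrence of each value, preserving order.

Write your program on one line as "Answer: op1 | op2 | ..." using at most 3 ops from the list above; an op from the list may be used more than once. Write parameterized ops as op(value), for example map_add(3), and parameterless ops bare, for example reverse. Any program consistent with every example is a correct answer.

filter_lt(0) | filter_lt(-5) | reverse

Check, running the answer program on each example:
  [-30, 16, 31, 25, 32, -12, 1, -36, -23, 46] -> [-30, -12, -36, -23] -> [-30, -12, -36, -23] -> [-23, -36, -12, -30]
  [-18, -26, 41, -12, -7, 26, -22, 3] -> [-18, -26, -12, -7, -22] -> [-18, -26, -12, -7, -22] -> [-22, -7, -12, -26, -18]
  [7, 20, 35, -1, -36, -49, 6, -8, 18, -46] -> [-1, -36, -49, -8, -46] -> [-36, -49, -8, -46] -> [-46, -8, -49, -36]
  [37, 1, 42, -49, -14, -12, -30, -14, 6] -> [-49, -14, -12, -30, -14] -> [-49, -14, -12, -30, -14] -> [-14, -30, -12, -14, -49]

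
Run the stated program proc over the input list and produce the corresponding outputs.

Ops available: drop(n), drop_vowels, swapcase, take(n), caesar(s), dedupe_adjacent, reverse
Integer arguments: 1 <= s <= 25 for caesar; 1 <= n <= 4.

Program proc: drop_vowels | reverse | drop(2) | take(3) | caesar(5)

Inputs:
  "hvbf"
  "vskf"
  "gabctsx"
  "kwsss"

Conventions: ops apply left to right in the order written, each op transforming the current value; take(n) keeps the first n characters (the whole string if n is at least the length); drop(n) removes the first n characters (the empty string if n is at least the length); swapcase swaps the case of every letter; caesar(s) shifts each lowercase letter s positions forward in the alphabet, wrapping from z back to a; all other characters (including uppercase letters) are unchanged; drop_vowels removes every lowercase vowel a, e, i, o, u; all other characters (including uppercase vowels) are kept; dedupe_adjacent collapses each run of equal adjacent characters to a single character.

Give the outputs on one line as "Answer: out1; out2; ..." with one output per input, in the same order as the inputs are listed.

"am"; "xa"; "yhg"; "xbp"

Execution, op by op:
  "hvbf" -> "hvbf" -> "fbvh" -> "vh" -> "vh" -> "am"
  "vskf" -> "vskf" -> "fksv" -> "sv" -> "sv" -> "xa"
  "gabctsx" -> "gbctsx" -> "xstcbg" -> "tcbg" -> "tcb" -> "yhg"
  "kwsss" -> "kwsss" -> "ssswk" -> "swk" -> "swk" -> "xbp"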